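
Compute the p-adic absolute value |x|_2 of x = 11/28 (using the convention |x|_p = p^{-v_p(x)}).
|11/28|_2 = 4

Step 1 — compute v_2(x) by factoring powers of 2 out of the numerator and denominator: v_2(11/28) = -2. Step 2 — apply |x|_p = p^{-v_p(x)} = 2^{2} = 4.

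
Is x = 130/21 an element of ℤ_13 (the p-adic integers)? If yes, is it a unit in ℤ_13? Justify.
x ∈ ℤ_13 but not a unit; v_13(x) = 1 > 0

ℤ_13 = {x ∈ ℚ_13 : v_13(x) ≥ 0} and ℤ_13^× = {x ∈ ℤ_13 : v_13(x) = 0}. Here v_13(130/21) = v_13(num) − v_13(den) = 1; compare against these criteria.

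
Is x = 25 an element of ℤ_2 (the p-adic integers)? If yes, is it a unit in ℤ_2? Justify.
x ∈ ℤ_2^× (unit); v_2(x) = 0

ℤ_2 = {x ∈ ℚ_2 : v_2(x) ≥ 0} and ℤ_2^× = {x ∈ ℤ_2 : v_2(x) = 0}. Here v_2(25) = v_2(num) − v_2(den) = 0; compare against these criteria.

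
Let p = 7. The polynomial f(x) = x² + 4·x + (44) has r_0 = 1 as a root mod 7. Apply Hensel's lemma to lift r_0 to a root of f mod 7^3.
r_2 = 50 (mod 343)

Hensel: r_{i+1} = r_i − f(r_i)·(f′(r_i))^{-1} mod 7^{i+2}, f′(x) = 2x + 4. Iterate:
  r_0 = 1 (mod 7)
  r_1 = 1 (mod 49)
  r_2 = 50 (mod 343)
Final: r = 50 satisfies f(r) ≡ 0 mod 7^3.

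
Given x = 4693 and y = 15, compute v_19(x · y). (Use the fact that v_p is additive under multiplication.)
v_19(70395) = 2

v_p(x) = 2 (factor: 4693 = 19^2 · 13); v_p(y) = 0 (factor: 15 = 19^0 · 15). Additivity: v_p(xy) = v_p(x) + v_p(y) = 2 + 0 = 2. (Direct check: xy = 70395 = 19^2 · (195).)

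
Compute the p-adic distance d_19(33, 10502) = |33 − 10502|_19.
d_19(33, 10502) = 1/361

Step 1 — x − y = 33 − 10502 = -10469. Step 2 — v_19(-10469) = 2 (factor: -10469 = −(19^2 · 29); the sign does not affect v_p). Step 3 — |x − y|_19 = 19^{-2} = 1/361.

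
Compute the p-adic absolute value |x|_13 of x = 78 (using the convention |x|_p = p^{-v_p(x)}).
|78|_13 = 1/13

Step 1 — compute v_13(x) by factoring powers of 13 out of the numerator and denominator: v_13(78) = 1. Step 2 — apply |x|_p = p^{-v_p(x)} = 13^{-1} = 1/13.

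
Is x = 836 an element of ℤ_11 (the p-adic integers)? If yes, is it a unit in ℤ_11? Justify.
x ∈ ℤ_11 but not a unit; v_11(x) = 1 > 0

ℤ_11 = {x ∈ ℚ_11 : v_11(x) ≥ 0} and ℤ_11^× = {x ∈ ℤ_11 : v_11(x) = 0}. Here v_11(836) = v_11(num) − v_11(den) = 1; compare against these criteria.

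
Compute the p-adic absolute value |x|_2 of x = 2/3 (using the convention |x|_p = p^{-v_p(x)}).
|2/3|_2 = 1/2

Step 1 — compute v_2(x) by factoring powers of 2 out of the numerator and denominator: v_2(2/3) = 1. Step 2 — apply |x|_p = p^{-v_p(x)} = 2^{-1} = 1/2.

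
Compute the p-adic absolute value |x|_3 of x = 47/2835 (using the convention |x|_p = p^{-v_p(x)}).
|47/2835|_3 = 81

Step 1 — compute v_3(x) by factoring powers of 3 out of the numerator and denominator: v_3(47/2835) = -4. Step 2 — apply |x|_p = p^{-v_p(x)} = 3^{4} = 81.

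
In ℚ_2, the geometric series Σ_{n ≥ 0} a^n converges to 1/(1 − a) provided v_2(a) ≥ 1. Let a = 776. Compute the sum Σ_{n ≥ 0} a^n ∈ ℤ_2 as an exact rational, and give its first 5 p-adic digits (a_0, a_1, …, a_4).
Σ a^n = 1/(1 − a) = -1/775;  first 5 digits = (1, 0, 0, 1, 0)

v_2(a) = 3 ≥ 1, so the series converges in ℤ_2 to 1/(1 − a) = 1/(1 − 776) = -1/775. Expand this rational in ℤ_2: compute digits iteratively via d_i = x_i mod 2, x_{i+1} = (x_i − d_i)/2. The first 5 digits are (1, 0, 0, 1, 0).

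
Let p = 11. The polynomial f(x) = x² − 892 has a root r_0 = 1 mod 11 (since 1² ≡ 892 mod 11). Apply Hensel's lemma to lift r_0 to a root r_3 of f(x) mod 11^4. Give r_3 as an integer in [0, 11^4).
r_3 = 3532 (mod 14641)

Hensel's recurrence: r_{i+1} = r_i − f(r_i)·(f′(r_i))^{-1} mod 11^{i+2}, with f′(x) = 2x. Iterate:
  r_0 = 1 (mod 11)
  r_1 = 23 (mod 121)
  r_2 = 870 (mod 1331)
  r_3 = 3532 (mod 14641)
Final: r_3 = 3532, and one checks f(r_3) ≡ 0 mod 11^4.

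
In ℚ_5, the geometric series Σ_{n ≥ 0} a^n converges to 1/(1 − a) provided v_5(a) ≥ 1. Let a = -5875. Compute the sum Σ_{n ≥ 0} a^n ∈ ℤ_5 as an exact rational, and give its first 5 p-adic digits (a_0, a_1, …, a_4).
Σ a^n = 1/(1 − a) = 1/5876;  first 5 digits = (1, 0, 0, 3, 0)

v_5(a) = 3 ≥ 1, so the series converges in ℤ_5 to 1/(1 − a) = 1/(1 − (-5875)) = 1/5876. Expand this rational in ℤ_5: compute digits iteratively via d_i = x_i mod 5, x_{i+1} = (x_i − d_i)/5. The first 5 digits are (1, 0, 0, 3, 0).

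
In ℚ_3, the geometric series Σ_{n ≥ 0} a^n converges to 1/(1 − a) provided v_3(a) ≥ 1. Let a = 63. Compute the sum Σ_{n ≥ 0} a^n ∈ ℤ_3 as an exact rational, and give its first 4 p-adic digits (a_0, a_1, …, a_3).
Σ a^n = 1/(1 − a) = -1/62;  first 4 digits = (1, 0, 1, 2)

v_3(a) = 2 ≥ 1, so the series converges in ℤ_3 to 1/(1 − a) = 1/(1 − 63) = -1/62. Expand this rational in ℤ_3: compute digits iteratively via d_i = x_i mod 3, x_{i+1} = (x_i − d_i)/3. The first 4 digits are (1, 0, 1, 2).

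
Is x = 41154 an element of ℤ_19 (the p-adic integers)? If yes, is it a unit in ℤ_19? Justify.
x ∈ ℤ_19 but not a unit; v_19(x) = 3 > 0

ℤ_19 = {x ∈ ℚ_19 : v_19(x) ≥ 0} and ℤ_19^× = {x ∈ ℤ_19 : v_19(x) = 0}. Here v_19(41154) = v_19(num) − v_19(den) = 3; compare against these criteria.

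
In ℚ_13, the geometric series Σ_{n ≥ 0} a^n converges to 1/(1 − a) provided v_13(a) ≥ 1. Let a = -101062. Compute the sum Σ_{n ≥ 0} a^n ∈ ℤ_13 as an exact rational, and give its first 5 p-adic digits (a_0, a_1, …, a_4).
Σ a^n = 1/(1 − a) = 1/101063;  first 5 digits = (1, 0, 0, 6, 9)

v_13(a) = 3 ≥ 1, so the series converges in ℤ_13 to 1/(1 − a) = 1/(1 − (-101062)) = 1/101063. Expand this rational in ℤ_13: compute digits iteratively via d_i = x_i mod 13, x_{i+1} = (x_i − d_i)/13. The first 5 digits are (1, 0, 0, 6, 9).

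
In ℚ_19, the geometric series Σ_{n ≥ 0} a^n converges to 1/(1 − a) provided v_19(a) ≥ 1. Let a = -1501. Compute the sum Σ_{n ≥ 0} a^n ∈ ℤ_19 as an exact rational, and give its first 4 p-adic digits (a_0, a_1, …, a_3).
Σ a^n = 1/(1 − a) = 1/1502;  first 4 digits = (1, 16, 4, 16)

v_19(a) = 1 ≥ 1, so the series converges in ℤ_19 to 1/(1 − a) = 1/(1 − (-1501)) = 1/1502. Expand this rational in ℤ_19: compute digits iteratively via d_i = x_i mod 19, x_{i+1} = (x_i − d_i)/19. The first 4 digits are (1, 16, 4, 16).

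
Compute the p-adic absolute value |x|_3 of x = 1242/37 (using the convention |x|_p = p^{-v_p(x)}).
|1242/37|_3 = 1/27

Step 1 — compute v_3(x) by factoring powers of 3 out of the numerator and denominator: v_3(1242/37) = 3. Step 2 — apply |x|_p = p^{-v_p(x)} = 3^{-3} = 1/27.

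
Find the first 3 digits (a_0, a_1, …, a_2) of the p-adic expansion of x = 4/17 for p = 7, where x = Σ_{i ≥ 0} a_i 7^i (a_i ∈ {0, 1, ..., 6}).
(a_0, …, a_2) = (6, 0, 4)

v_7(4/17) = 0 (numerator and denominator both coprime to 7), so x ∈ ℤ_7^×. Compute digits iteratively via a_i = x_i mod 7, x_{i+1} = (x_i − a_i)/7, with x_0 = x:
  x_0 = 4/17;  a_0 = 6;  x_1 = (x_0 − 6)/7 = -14/17
  x_1 = -14/17;  a_1 = 0;  x_2 = (x_1 − 0)/7 = -2/17
  x_2 = -2/17;  a_2 = 4;  x_3 = (x_2 − 4)/7 = -10/17
Digits: (6, 0, 4).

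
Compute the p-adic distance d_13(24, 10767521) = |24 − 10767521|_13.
d_13(24, 10767521) = 1/371293

Step 1 — x − y = 24 − 10767521 = -10767497. Step 2 — v_13(-10767497) = 5 (factor: -10767497 = −(13^5 · 29); the sign does not affect v_p). Step 3 — |x − y|_13 = 13^{-5} = 1/371293.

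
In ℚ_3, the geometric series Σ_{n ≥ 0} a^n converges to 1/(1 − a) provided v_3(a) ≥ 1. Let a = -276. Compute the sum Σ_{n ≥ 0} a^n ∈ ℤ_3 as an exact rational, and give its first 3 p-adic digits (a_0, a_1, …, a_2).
Σ a^n = 1/(1 − a) = 1/277;  first 3 digits = (1, 1, 0)

v_3(a) = 1 ≥ 1, so the series converges in ℤ_3 to 1/(1 − a) = 1/(1 − (-276)) = 1/277. Expand this rational in ℤ_3: compute digits iteratively via d_i = x_i mod 3, x_{i+1} = (x_i − d_i)/3. The first 3 digits are (1, 1, 0).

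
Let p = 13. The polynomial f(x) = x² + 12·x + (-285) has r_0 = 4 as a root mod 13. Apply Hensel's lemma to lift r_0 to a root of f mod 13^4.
r_3 = 27486 (mod 28561)

Hensel: r_{i+1} = r_i − f(r_i)·(f′(r_i))^{-1} mod 13^{i+2}, f′(x) = 2x + 12. Iterate:
  r_0 = 4 (mod 13)
  r_1 = 108 (mod 169)
  r_2 = 1122 (mod 2197)
  r_3 = 27486 (mod 28561)
Final: r = 27486 satisfies f(r) ≡ 0 mod 13^4.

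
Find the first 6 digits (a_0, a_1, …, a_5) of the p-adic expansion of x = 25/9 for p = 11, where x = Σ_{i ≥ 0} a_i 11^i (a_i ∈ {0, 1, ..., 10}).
(a_0, …, a_5) = (4, 6, 8, 9, 4, 2)

v_11(25/9) = 0 (numerator and denominator both coprime to 11), so x ∈ ℤ_11^×. Compute digits iteratively via a_i = x_i mod 11, x_{i+1} = (x_i − a_i)/11, with x_0 = x:
  x_0 = 25/9;  a_0 = 4;  x_1 = (x_0 − 4)/11 = -1/9
  x_1 = -1/9;  a_1 = 6;  x_2 = (x_1 − 6)/11 = -5/9
  x_2 = -5/9;  a_2 = 8;  x_3 = (x_2 − 8)/11 = -7/9
  x_3 = -7/9;  a_3 = 9;  x_4 = (x_3 − 9)/11 = -8/9
  x_4 = -8/9;  a_4 = 4;  x_5 = (x_4 − 4)/11 = -4/9
  x_5 = -4/9;  a_5 = 2;  x_6 = (x_5 − 2)/11 = -2/9
Digits: (4, 6, 8, 9, 4, 2).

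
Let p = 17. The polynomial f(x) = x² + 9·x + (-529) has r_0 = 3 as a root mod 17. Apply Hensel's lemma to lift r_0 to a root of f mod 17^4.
r_3 = 50765 (mod 83521)

Hensel: r_{i+1} = r_i − f(r_i)·(f′(r_i))^{-1} mod 17^{i+2}, f′(x) = 2x + 9. Iterate:
  r_0 = 3 (mod 17)
  r_1 = 190 (mod 289)
  r_2 = 1635 (mod 4913)
  r_3 = 50765 (mod 83521)
Final: r = 50765 satisfies f(r) ≡ 0 mod 17^4.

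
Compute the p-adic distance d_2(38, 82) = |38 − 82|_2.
d_2(38, 82) = 1/4

Step 1 — x − y = 38 − 82 = -44. Step 2 — v_2(-44) = 2 (factor: -44 = −(2^2 · 11); the sign does not affect v_p). Step 3 — |x − y|_2 = 2^{-2} = 1/4.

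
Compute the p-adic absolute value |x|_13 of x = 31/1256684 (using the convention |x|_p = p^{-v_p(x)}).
|31/1256684|_13 = 28561

Step 1 — compute v_13(x) by factoring powers of 13 out of the numerator and denominator: v_13(31/1256684) = -4. Step 2 — apply |x|_p = p^{-v_p(x)} = 13^{4} = 28561.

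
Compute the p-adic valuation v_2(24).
v_2(24) = 3

v_2(n) is the largest exponent k such that 2^k divides n. Factor out: 24 = 2^3 · 3. (Sign doesn't affect v_p.) So v_2(24) = 3.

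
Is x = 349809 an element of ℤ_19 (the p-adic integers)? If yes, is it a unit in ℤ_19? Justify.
x ∈ ℤ_19 but not a unit; v_19(x) = 3 > 0

ℤ_19 = {x ∈ ℚ_19 : v_19(x) ≥ 0} and ℤ_19^× = {x ∈ ℤ_19 : v_19(x) = 0}. Here v_19(349809) = v_19(num) − v_19(den) = 3; compare against these criteria.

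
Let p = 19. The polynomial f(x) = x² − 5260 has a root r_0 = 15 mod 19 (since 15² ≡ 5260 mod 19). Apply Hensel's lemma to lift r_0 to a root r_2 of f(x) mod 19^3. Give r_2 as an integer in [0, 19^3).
r_2 = 965 (mod 6859)

Hensel's recurrence: r_{i+1} = r_i − f(r_i)·(f′(r_i))^{-1} mod 19^{i+2}, with f′(x) = 2x. Iterate:
  r_0 = 15 (mod 19)
  r_1 = 243 (mod 361)
  r_2 = 965 (mod 6859)
Final: r_2 = 965, and one checks f(r_2) ≡ 0 mod 19^3.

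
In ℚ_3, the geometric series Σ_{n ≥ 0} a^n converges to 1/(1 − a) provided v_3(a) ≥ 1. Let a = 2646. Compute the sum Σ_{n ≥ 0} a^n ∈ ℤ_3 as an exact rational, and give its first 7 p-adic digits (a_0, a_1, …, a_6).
Σ a^n = 1/(1 − a) = -1/2645;  first 7 digits = (1, 0, 0, 2, 2, 1, 1)

v_3(a) = 3 ≥ 1, so the series converges in ℤ_3 to 1/(1 − a) = 1/(1 − 2646) = -1/2645. Expand this rational in ℤ_3: compute digits iteratively via d_i = x_i mod 3, x_{i+1} = (x_i − d_i)/3. The first 7 digits are (1, 0, 0, 2, 2, 1, 1).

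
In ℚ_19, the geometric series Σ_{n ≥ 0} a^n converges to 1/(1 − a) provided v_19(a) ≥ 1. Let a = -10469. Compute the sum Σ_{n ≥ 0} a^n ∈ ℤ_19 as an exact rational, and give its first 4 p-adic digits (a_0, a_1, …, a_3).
Σ a^n = 1/(1 − a) = 1/10470;  first 4 digits = (1, 0, 9, 17)

v_19(a) = 2 ≥ 1, so the series converges in ℤ_19 to 1/(1 − a) = 1/(1 − (-10469)) = 1/10470. Expand this rational in ℤ_19: compute digits iteratively via d_i = x_i mod 19, x_{i+1} = (x_i − d_i)/19. The first 4 digits are (1, 0, 9, 17).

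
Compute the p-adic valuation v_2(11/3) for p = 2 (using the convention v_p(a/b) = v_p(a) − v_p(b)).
v_2(11/3) = 0

Factor powers of 2 from the numerator and denominator of the reduced fraction: 11 = 2^0 · 11 and 3 = 2^0 · 3. Apply v_p(a/b) = v_p(a) − v_p(b): v_2(11/3) = 0 − 0 = 0.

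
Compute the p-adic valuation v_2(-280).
v_2(-280) = 3

v_2(n) is the largest exponent k such that 2^k divides n. Factor out: -280 = -2^3 · 35. (Sign doesn't affect v_p.) So v_2(-280) = 3.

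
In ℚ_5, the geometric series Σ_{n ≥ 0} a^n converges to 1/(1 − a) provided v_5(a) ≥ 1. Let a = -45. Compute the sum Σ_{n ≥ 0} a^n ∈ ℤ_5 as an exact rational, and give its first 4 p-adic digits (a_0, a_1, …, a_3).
Σ a^n = 1/(1 − a) = 1/46;  first 4 digits = (1, 1, 4, 1)

v_5(a) = 1 ≥ 1, so the series converges in ℤ_5 to 1/(1 − a) = 1/(1 − (-45)) = 1/46. Expand this rational in ℤ_5: compute digits iteratively via d_i = x_i mod 5, x_{i+1} = (x_i − d_i)/5. The first 4 digits are (1, 1, 4, 1).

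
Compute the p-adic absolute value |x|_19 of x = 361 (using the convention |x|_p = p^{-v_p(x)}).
|361|_19 = 1/361

Step 1 — compute v_19(x) by factoring powers of 19 out of the numerator and denominator: v_19(361) = 2. Step 2 — apply |x|_p = p^{-v_p(x)} = 19^{-2} = 1/361.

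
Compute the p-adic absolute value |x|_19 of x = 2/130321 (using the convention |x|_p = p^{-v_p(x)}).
|2/130321|_19 = 130321

Step 1 — compute v_19(x) by factoring powers of 19 out of the numerator and denominator: v_19(2/130321) = -4. Step 2 — apply |x|_p = p^{-v_p(x)} = 19^{4} = 130321.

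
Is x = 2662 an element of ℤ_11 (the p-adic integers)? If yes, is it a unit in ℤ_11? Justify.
x ∈ ℤ_11 but not a unit; v_11(x) = 3 > 0

ℤ_11 = {x ∈ ℚ_11 : v_11(x) ≥ 0} and ℤ_11^× = {x ∈ ℤ_11 : v_11(x) = 0}. Here v_11(2662) = v_11(num) − v_11(den) = 3; compare against these criteria.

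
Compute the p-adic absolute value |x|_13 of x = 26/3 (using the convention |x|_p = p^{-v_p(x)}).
|26/3|_13 = 1/13

Step 1 — compute v_13(x) by factoring powers of 13 out of the numerator and denominator: v_13(26/3) = 1. Step 2 — apply |x|_p = p^{-v_p(x)} = 13^{-1} = 1/13.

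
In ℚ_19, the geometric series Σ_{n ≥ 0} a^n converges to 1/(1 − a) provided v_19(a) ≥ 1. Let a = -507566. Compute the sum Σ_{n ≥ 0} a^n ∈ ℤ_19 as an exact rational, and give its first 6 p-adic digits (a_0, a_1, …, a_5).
Σ a^n = 1/(1 − a) = 1/507567;  first 6 digits = (1, 0, 0, 2, 15, 18)

v_19(a) = 3 ≥ 1, so the series converges in ℤ_19 to 1/(1 − a) = 1/(1 − (-507566)) = 1/507567. Expand this rational in ℤ_19: compute digits iteratively via d_i = x_i mod 19, x_{i+1} = (x_i − d_i)/19. The first 6 digits are (1, 0, 0, 2, 15, 18).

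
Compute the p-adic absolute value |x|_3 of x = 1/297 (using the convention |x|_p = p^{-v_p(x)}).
|1/297|_3 = 27

Step 1 — compute v_3(x) by factoring powers of 3 out of the numerator and denominator: v_3(1/297) = -3. Step 2 — apply |x|_p = p^{-v_p(x)} = 3^{3} = 27.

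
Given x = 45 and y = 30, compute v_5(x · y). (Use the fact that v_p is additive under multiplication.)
v_5(1350) = 2

v_p(x) = 1 (factor: 45 = 5^1 · 9); v_p(y) = 1 (factor: 30 = 5^1 · 6). Additivity: v_p(xy) = v_p(x) + v_p(y) = 1 + 1 = 2. (Direct check: xy = 1350 = 5^2 · (54).)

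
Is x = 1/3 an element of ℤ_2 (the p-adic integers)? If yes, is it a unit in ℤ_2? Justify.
x ∈ ℤ_2^× (unit); v_2(x) = 0

ℤ_2 = {x ∈ ℚ_2 : v_2(x) ≥ 0} and ℤ_2^× = {x ∈ ℤ_2 : v_2(x) = 0}. Here v_2(1/3) = v_2(num) − v_2(den) = 0; compare against these criteria.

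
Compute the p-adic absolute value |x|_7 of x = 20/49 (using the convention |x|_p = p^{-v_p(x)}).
|20/49|_7 = 49

Step 1 — compute v_7(x) by factoring powers of 7 out of the numerator and denominator: v_7(20/49) = -2. Step 2 — apply |x|_p = p^{-v_p(x)} = 7^{2} = 49.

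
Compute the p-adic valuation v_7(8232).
v_7(8232) = 3

v_7(n) is the largest exponent k such that 7^k divides n. Factor out: 8232 = 7^3 · 24. (Sign doesn't affect v_p.) So v_7(8232) = 3.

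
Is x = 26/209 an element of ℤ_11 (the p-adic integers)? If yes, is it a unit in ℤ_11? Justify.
x ∉ ℤ_11 (v_11(x) = -1 < 0)

ℤ_11 = {x ∈ ℚ_11 : v_11(x) ≥ 0} and ℤ_11^× = {x ∈ ℤ_11 : v_11(x) = 0}. Here v_11(26/209) = v_11(num) − v_11(den) = -1; compare against these criteria.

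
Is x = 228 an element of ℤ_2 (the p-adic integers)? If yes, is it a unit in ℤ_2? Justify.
x ∈ ℤ_2 but not a unit; v_2(x) = 2 > 0

ℤ_2 = {x ∈ ℚ_2 : v_2(x) ≥ 0} and ℤ_2^× = {x ∈ ℤ_2 : v_2(x) = 0}. Here v_2(228) = v_2(num) − v_2(den) = 2; compare against these criteria.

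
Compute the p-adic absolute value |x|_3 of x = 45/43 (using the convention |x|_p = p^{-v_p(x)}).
|45/43|_3 = 1/9

Step 1 — compute v_3(x) by factoring powers of 3 out of the numerator and denominator: v_3(45/43) = 2. Step 2 — apply |x|_p = p^{-v_p(x)} = 3^{-2} = 1/9.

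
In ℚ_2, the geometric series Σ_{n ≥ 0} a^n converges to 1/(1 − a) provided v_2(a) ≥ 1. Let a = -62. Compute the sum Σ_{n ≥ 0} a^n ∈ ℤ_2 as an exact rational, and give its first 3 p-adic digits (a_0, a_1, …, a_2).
Σ a^n = 1/(1 − a) = 1/63;  first 3 digits = (1, 1, 1)

v_2(a) = 1 ≥ 1, so the series converges in ℤ_2 to 1/(1 − a) = 1/(1 − (-62)) = 1/63. Expand this rational in ℤ_2: compute digits iteratively via d_i = x_i mod 2, x_{i+1} = (x_i − d_i)/2. The first 3 digits are (1, 1, 1).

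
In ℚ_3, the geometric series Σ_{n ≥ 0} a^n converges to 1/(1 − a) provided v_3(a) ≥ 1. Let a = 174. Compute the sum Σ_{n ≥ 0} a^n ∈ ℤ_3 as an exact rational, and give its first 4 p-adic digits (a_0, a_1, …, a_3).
Σ a^n = 1/(1 − a) = -1/173;  first 4 digits = (1, 1, 2, 0)

v_3(a) = 1 ≥ 1, so the series converges in ℤ_3 to 1/(1 − a) = 1/(1 − 174) = -1/173. Expand this rational in ℤ_3: compute digits iteratively via d_i = x_i mod 3, x_{i+1} = (x_i − d_i)/3. The first 4 digits are (1, 1, 2, 0).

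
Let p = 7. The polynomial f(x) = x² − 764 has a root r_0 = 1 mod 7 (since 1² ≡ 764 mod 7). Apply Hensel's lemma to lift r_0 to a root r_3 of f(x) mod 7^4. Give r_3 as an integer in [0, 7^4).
r_3 = 113 (mod 2401)

Hensel's recurrence: r_{i+1} = r_i − f(r_i)·(f′(r_i))^{-1} mod 7^{i+2}, with f′(x) = 2x. Iterate:
  r_0 = 1 (mod 7)
  r_1 = 15 (mod 49)
  r_2 = 113 (mod 343)
  r_3 = 113 (mod 2401)
Final: r_3 = 113, and one checks f(r_3) ≡ 0 mod 7^4.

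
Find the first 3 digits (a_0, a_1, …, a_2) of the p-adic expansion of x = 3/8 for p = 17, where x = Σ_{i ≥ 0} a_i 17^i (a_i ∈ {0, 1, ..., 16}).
(a_0, …, a_2) = (11, 10, 10)

v_17(3/8) = 0 (numerator and denominator both coprime to 17), so x ∈ ℤ_17^×. Compute digits iteratively via a_i = x_i mod 17, x_{i+1} = (x_i − a_i)/17, with x_0 = x:
  x_0 = 3/8;  a_0 = 11;  x_1 = (x_0 − 11)/17 = -5/8
  x_1 = -5/8;  a_1 = 10;  x_2 = (x_1 − 10)/17 = -5/8
  x_2 = -5/8;  a_2 = 10;  x_3 = (x_2 − 10)/17 = -5/8
Digits: (11, 10, 10).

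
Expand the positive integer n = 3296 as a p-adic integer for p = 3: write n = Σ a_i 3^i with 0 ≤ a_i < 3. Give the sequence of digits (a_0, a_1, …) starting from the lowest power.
(a_0, a_1, …) = (2, 0, 0, 2, 1, 1, 1, 1)

Repeated division by 3 gives the digits low-to-high: 3296 = 2 + 2·3^3 + 1·3^4 + 1·3^5 + 1·3^6 + 1·3^7. Digit sequence: (2, 0, 0, 2, 1, 1, 1, 1).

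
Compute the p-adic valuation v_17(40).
v_17(40) = 0

v_17(n) is the largest exponent k such that 17^k divides n. Factor out: 40 = 17^0 · 40. (Sign doesn't affect v_p.) So v_17(40) = 0.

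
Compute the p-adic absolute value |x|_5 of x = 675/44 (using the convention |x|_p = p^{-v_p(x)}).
|675/44|_5 = 1/25

Step 1 — compute v_5(x) by factoring powers of 5 out of the numerator and denominator: v_5(675/44) = 2. Step 2 — apply |x|_p = p^{-v_p(x)} = 5^{-2} = 1/25.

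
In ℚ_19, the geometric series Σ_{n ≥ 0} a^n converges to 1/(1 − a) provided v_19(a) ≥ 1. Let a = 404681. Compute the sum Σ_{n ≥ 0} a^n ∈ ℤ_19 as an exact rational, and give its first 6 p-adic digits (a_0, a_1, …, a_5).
Σ a^n = 1/(1 − a) = -1/404680;  first 6 digits = (1, 0, 0, 2, 3, 0)

v_19(a) = 3 ≥ 1, so the series converges in ℤ_19 to 1/(1 − a) = 1/(1 − 404681) = -1/404680. Expand this rational in ℤ_19: compute digits iteratively via d_i = x_i mod 19, x_{i+1} = (x_i − d_i)/19. The first 6 digits are (1, 0, 0, 2, 3, 0).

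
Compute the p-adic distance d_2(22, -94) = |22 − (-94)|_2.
d_2(22, -94) = 1/4

Step 1 — x − y = 22 − (-94) = 116. Step 2 — v_2(116) = 2 (factor: 116 = (2^2 · 29); the sign does not affect v_p). Step 3 — |x − y|_2 = 2^{-2} = 1/4.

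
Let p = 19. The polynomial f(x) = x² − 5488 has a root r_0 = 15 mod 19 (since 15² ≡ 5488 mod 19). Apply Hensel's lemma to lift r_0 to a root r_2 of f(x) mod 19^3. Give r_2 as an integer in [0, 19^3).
r_2 = 2922 (mod 6859)

Hensel's recurrence: r_{i+1} = r_i − f(r_i)·(f′(r_i))^{-1} mod 19^{i+2}, with f′(x) = 2x. Iterate:
  r_0 = 15 (mod 19)
  r_1 = 34 (mod 361)
  r_2 = 2922 (mod 6859)
Final: r_2 = 2922, and one checks f(r_2) ≡ 0 mod 19^3.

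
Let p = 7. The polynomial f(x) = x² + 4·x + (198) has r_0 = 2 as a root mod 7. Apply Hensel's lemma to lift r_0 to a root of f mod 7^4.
r_3 = 723 (mod 2401)

Hensel: r_{i+1} = r_i − f(r_i)·(f′(r_i))^{-1} mod 7^{i+2}, f′(x) = 2x + 4. Iterate:
  r_0 = 2 (mod 7)
  r_1 = 37 (mod 49)
  r_2 = 37 (mod 343)
  r_3 = 723 (mod 2401)
Final: r = 723 satisfies f(r) ≡ 0 mod 7^4.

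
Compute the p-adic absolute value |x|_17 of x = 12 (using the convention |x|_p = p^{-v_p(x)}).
|12|_17 = 1

Step 1 — compute v_17(x) by factoring powers of 17 out of the numerator and denominator: v_17(12) = 0. Step 2 — apply |x|_p = p^{-v_p(x)} = 17^{0} = 1.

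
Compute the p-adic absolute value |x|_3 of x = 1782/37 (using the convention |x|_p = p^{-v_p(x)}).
|1782/37|_3 = 1/81

Step 1 — compute v_3(x) by factoring powers of 3 out of the numerator and denominator: v_3(1782/37) = 4. Step 2 — apply |x|_p = p^{-v_p(x)} = 3^{-4} = 1/81.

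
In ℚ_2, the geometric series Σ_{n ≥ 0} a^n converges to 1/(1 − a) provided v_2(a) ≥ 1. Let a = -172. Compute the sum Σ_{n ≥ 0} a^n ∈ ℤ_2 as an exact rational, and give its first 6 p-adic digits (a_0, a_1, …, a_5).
Σ a^n = 1/(1 − a) = 1/173;  first 6 digits = (1, 0, 1, 0, 0, 1)

v_2(a) = 2 ≥ 1, so the series converges in ℤ_2 to 1/(1 − a) = 1/(1 − (-172)) = 1/173. Expand this rational in ℤ_2: compute digits iteratively via d_i = x_i mod 2, x_{i+1} = (x_i − d_i)/2. The first 6 digits are (1, 0, 1, 0, 0, 1).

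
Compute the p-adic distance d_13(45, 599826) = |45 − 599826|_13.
d_13(45, 599826) = 1/28561

Step 1 — x − y = 45 − 599826 = -599781. Step 2 — v_13(-599781) = 4 (factor: -599781 = −(13^4 · 21); the sign does not affect v_p). Step 3 — |x − y|_13 = 13^{-4} = 1/28561.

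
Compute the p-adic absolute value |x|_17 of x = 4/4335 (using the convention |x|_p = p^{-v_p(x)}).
|4/4335|_17 = 289

Step 1 — compute v_17(x) by factoring powers of 17 out of the numerator and denominator: v_17(4/4335) = -2. Step 2 — apply |x|_p = p^{-v_p(x)} = 17^{2} = 289.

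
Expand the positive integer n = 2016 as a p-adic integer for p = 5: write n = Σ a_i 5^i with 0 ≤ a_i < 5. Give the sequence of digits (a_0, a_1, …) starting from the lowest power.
(a_0, a_1, …) = (1, 3, 0, 1, 3)

Repeated division by 5 gives the digits low-to-high: 2016 = 1 + 3·5^1 + 1·5^3 + 3·5^4. Digit sequence: (1, 3, 0, 1, 3).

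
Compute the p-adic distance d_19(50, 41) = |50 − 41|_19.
d_19(50, 41) = 1

Step 1 — x − y = 50 − 41 = 9. Step 2 — v_19(9) = 0 (factor: 9 = (19^0 · 9); the sign does not affect v_p). Step 3 — |x − y|_19 = 19^{0} = 1.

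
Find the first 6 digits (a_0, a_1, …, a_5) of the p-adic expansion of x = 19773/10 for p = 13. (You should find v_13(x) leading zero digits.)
(a_0, …, a_5) = (0, 0, 0, 10, 11, 3)

v_13(19773/10) = 3, so a_0 = ... = a_2 = 0. Factor out: x = 13^3 · u with u = 9/10 a unit in ℤ_13. Expand u iteratively via a_{v+i} = u_i mod 13, u_{i+1} = (u_i − a_{v+i})/13:
  u_0 = 9/10;  a_3 = 10;  u_1 = (u_0 − 10)/13 = -7/10
  u_1 = -7/10;  a_4 = 11;  u_2 = (u_1 − 11)/13 = -9/10
  u_2 = -9/10;  a_5 = 3;  u_3 = (u_2 − 3)/13 = -3/10
Digits: (0, 0, 0, 10, 11, 3).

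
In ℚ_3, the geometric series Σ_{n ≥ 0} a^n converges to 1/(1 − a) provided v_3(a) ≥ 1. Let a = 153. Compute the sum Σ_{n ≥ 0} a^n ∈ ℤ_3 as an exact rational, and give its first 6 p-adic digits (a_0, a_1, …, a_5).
Σ a^n = 1/(1 − a) = -1/152;  first 6 digits = (1, 0, 2, 2, 2, 0)

v_3(a) = 2 ≥ 1, so the series converges in ℤ_3 to 1/(1 − a) = 1/(1 − 153) = -1/152. Expand this rational in ℤ_3: compute digits iteratively via d_i = x_i mod 3, x_{i+1} = (x_i − d_i)/3. The first 6 digits are (1, 0, 2, 2, 2, 0).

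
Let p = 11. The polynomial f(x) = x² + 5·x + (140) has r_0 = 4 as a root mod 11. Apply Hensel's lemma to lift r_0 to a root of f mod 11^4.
r_3 = 9838 (mod 14641)

Hensel: r_{i+1} = r_i − f(r_i)·(f′(r_i))^{-1} mod 11^{i+2}, f′(x) = 2x + 5. Iterate:
  r_0 = 4 (mod 11)
  r_1 = 37 (mod 121)
  r_2 = 521 (mod 1331)
  r_3 = 9838 (mod 14641)
Final: r = 9838 satisfies f(r) ≡ 0 mod 11^4.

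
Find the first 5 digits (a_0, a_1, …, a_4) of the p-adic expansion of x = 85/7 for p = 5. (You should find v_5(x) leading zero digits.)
(a_0, …, a_4) = (0, 1, 1, 2, 1)

v_5(85/7) = 1, so a_0 = ... = a_0 = 0. Factor out: x = 5^1 · u with u = 17/7 a unit in ℤ_5. Expand u iteratively via a_{v+i} = u_i mod 5, u_{i+1} = (u_i − a_{v+i})/5:
  u_0 = 17/7;  a_1 = 1;  u_1 = (u_0 − 1)/5 = 2/7
  u_1 = 2/7;  a_2 = 1;  u_2 = (u_1 − 1)/5 = -1/7
  u_2 = -1/7;  a_3 = 2;  u_3 = (u_2 − 2)/5 = -3/7
  u_3 = -3/7;  a_4 = 1;  u_4 = (u_3 − 1)/5 = -2/7
Digits: (0, 1, 1, 2, 1).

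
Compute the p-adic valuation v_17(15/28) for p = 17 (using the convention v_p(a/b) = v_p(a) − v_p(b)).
v_17(15/28) = 0

Factor powers of 17 from the numerator and denominator of the reduced fraction: 15 = 17^0 · 15 and 28 = 17^0 · 28. Apply v_p(a/b) = v_p(a) − v_p(b): v_17(15/28) = 0 − 0 = 0.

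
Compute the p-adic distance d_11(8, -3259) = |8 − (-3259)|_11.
d_11(8, -3259) = 1/121

Step 1 — x − y = 8 − (-3259) = 3267. Step 2 — v_11(3267) = 2 (factor: 3267 = (11^2 · 27); the sign does not affect v_p). Step 3 — |x − y|_11 = 11^{-2} = 1/121.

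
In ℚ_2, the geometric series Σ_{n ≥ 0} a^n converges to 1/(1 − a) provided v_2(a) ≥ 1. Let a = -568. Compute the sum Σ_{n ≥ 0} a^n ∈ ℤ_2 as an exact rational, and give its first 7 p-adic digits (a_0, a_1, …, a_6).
Σ a^n = 1/(1 − a) = 1/569;  first 7 digits = (1, 0, 0, 1, 0, 0, 0)

v_2(a) = 3 ≥ 1, so the series converges in ℤ_2 to 1/(1 − a) = 1/(1 − (-568)) = 1/569. Expand this rational in ℤ_2: compute digits iteratively via d_i = x_i mod 2, x_{i+1} = (x_i − d_i)/2. The first 7 digits are (1, 0, 0, 1, 0, 0, 0).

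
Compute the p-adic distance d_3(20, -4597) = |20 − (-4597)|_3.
d_3(20, -4597) = 1/243

Step 1 — x − y = 20 − (-4597) = 4617. Step 2 — v_3(4617) = 5 (factor: 4617 = (3^5 · 19); the sign does not affect v_p). Step 3 — |x − y|_3 = 3^{-5} = 1/243.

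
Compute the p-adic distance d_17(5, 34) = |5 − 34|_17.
d_17(5, 34) = 1

Step 1 — x − y = 5 − 34 = -29. Step 2 — v_17(-29) = 0 (factor: -29 = −(17^0 · 29); the sign does not affect v_p). Step 3 — |x − y|_17 = 17^{0} = 1.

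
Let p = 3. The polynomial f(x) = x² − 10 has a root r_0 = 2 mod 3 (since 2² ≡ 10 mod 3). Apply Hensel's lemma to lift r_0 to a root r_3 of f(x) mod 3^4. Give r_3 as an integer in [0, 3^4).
r_3 = 35 (mod 81)

Hensel's recurrence: r_{i+1} = r_i − f(r_i)·(f′(r_i))^{-1} mod 3^{i+2}, with f′(x) = 2x. Iterate:
  r_0 = 2 (mod 3)
  r_1 = 8 (mod 9)
  r_2 = 8 (mod 27)
  r_3 = 35 (mod 81)
Final: r_3 = 35, and one checks f(r_3) ≡ 0 mod 3^4.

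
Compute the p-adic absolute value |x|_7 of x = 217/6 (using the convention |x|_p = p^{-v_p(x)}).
|217/6|_7 = 1/7

Step 1 — compute v_7(x) by factoring powers of 7 out of the numerator and denominator: v_7(217/6) = 1. Step 2 — apply |x|_p = p^{-v_p(x)} = 7^{-1} = 1/7.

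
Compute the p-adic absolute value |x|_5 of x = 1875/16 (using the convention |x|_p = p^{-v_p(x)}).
|1875/16|_5 = 1/625

Step 1 — compute v_5(x) by factoring powers of 5 out of the numerator and denominator: v_5(1875/16) = 4. Step 2 — apply |x|_p = p^{-v_p(x)} = 5^{-4} = 1/625.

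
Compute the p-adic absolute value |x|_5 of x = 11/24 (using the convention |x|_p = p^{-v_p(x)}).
|11/24|_5 = 1

Step 1 — compute v_5(x) by factoring powers of 5 out of the numerator and denominator: v_5(11/24) = 0. Step 2 — apply |x|_p = p^{-v_p(x)} = 5^{0} = 1.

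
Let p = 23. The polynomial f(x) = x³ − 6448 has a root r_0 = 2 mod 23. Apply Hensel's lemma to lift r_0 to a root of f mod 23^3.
r_2 = 3889 (mod 12167)

Hensel: r_{i+1} = r_i − f(r_i)/f′(r_i) mod 23^{i+2}, where f′(x) = 3x². Iterate:
  r_0 = 2 (mod 23)
  r_1 = 186 (mod 529)
  r_2 = 3889 (mod 12167)
Final: r = 3889 with f(r) ≡ 0 mod 23^3.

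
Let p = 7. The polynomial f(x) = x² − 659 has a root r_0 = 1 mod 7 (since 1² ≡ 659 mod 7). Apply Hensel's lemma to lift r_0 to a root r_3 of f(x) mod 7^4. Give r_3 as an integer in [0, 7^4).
r_3 = 1261 (mod 2401)

Hensel's recurrence: r_{i+1} = r_i − f(r_i)·(f′(r_i))^{-1} mod 7^{i+2}, with f′(x) = 2x. Iterate:
  r_0 = 1 (mod 7)
  r_1 = 36 (mod 49)
  r_2 = 232 (mod 343)
  r_3 = 1261 (mod 2401)
Final: r_3 = 1261, and one checks f(r_3) ≡ 0 mod 7^4.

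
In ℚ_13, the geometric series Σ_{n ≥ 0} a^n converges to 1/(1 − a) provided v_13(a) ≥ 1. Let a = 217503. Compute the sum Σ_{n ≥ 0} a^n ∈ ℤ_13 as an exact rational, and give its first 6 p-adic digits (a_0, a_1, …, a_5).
Σ a^n = 1/(1 − a) = -1/217502;  first 6 digits = (1, 0, 0, 8, 7, 0)

v_13(a) = 3 ≥ 1, so the series converges in ℤ_13 to 1/(1 − a) = 1/(1 − 217503) = -1/217502. Expand this rational in ℤ_13: compute digits iteratively via d_i = x_i mod 13, x_{i+1} = (x_i − d_i)/13. The first 6 digits are (1, 0, 0, 8, 7, 0).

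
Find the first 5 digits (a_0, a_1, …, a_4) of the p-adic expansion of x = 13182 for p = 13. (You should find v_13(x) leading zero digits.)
(a_0, …, a_4) = (0, 0, 0, 6, 0)

v_13(13182) = 3, so a_0 = ... = a_2 = 0. Factor out: x = 13^3 · u with u = 6 a unit in ℤ_13. Expand u iteratively via a_{v+i} = u_i mod 13, u_{i+1} = (u_i − a_{v+i})/13:
  u_0 = 6;  a_3 = 6;  u_1 = (u_0 − 6)/13 = 0
  u_1 = 0;  a_4 = 0;  u_2 = (u_1 − 0)/13 = 0
Digits: (0, 0, 0, 6, 0).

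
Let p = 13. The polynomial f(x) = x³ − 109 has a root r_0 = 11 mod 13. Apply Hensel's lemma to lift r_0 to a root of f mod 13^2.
r_1 = 50 (mod 169)

Hensel: r_{i+1} = r_i − f(r_i)/f′(r_i) mod 13^{i+2}, where f′(x) = 3x². Iterate:
  r_0 = 11 (mod 13)
  r_1 = 50 (mod 169)
Final: r = 50 with f(r) ≡ 0 mod 13^2.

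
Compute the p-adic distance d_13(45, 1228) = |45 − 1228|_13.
d_13(45, 1228) = 1/169

Step 1 — x − y = 45 − 1228 = -1183. Step 2 — v_13(-1183) = 2 (factor: -1183 = −(13^2 · 7); the sign does not affect v_p). Step 3 — |x − y|_13 = 13^{-2} = 1/169.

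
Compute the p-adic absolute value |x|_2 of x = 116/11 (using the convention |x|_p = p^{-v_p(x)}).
|116/11|_2 = 1/4

Step 1 — compute v_2(x) by factoring powers of 2 out of the numerator and denominator: v_2(116/11) = 2. Step 2 — apply |x|_p = p^{-v_p(x)} = 2^{-2} = 1/4.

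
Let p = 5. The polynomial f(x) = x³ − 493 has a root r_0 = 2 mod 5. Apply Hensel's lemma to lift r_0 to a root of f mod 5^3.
r_2 = 82 (mod 125)

Hensel: r_{i+1} = r_i − f(r_i)/f′(r_i) mod 5^{i+2}, where f′(x) = 3x². Iterate:
  r_0 = 2 (mod 5)
  r_1 = 7 (mod 25)
  r_2 = 82 (mod 125)
Final: r = 82 with f(r) ≡ 0 mod 5^3.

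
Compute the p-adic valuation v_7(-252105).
v_7(-252105) = 5

v_7(n) is the largest exponent k such that 7^k divides n. Factor out: -252105 = -7^5 · 15. (Sign doesn't affect v_p.) So v_7(-252105) = 5.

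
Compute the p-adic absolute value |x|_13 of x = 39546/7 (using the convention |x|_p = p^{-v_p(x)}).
|39546/7|_13 = 1/2197

Step 1 — compute v_13(x) by factoring powers of 13 out of the numerator and denominator: v_13(39546/7) = 3. Step 2 — apply |x|_p = p^{-v_p(x)} = 13^{-3} = 1/2197.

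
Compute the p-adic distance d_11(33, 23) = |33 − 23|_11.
d_11(33, 23) = 1

Step 1 — x − y = 33 − 23 = 10. Step 2 — v_11(10) = 0 (factor: 10 = (11^0 · 10); the sign does not affect v_p). Step 3 — |x − y|_11 = 11^{0} = 1.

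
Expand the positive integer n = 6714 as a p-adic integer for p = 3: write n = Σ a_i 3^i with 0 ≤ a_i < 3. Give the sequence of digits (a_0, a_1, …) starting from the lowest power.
(a_0, a_1, …) = (0, 0, 2, 2, 1, 0, 0, 0, 1)

Repeated division by 3 gives the digits low-to-high: 6714 = 2·3^2 + 2·3^3 + 1·3^4 + 1·3^8. Digit sequence: (0, 0, 2, 2, 1, 0, 0, 0, 1).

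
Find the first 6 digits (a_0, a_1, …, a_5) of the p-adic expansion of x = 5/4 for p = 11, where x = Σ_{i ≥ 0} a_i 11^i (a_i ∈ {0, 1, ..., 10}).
(a_0, …, a_5) = (4, 8, 2, 8, 2, 8)

v_11(5/4) = 0 (numerator and denominator both coprime to 11), so x ∈ ℤ_11^×. Compute digits iteratively via a_i = x_i mod 11, x_{i+1} = (x_i − a_i)/11, with x_0 = x:
  x_0 = 5/4;  a_0 = 4;  x_1 = (x_0 − 4)/11 = -1/4
  x_1 = -1/4;  a_1 = 8;  x_2 = (x_1 − 8)/11 = -3/4
  x_2 = -3/4;  a_2 = 2;  x_3 = (x_2 − 2)/11 = -1/4
  x_3 = -1/4;  a_3 = 8;  x_4 = (x_3 − 8)/11 = -3/4
  x_4 = -3/4;  a_4 = 2;  x_5 = (x_4 − 2)/11 = -1/4
  x_5 = -1/4;  a_5 = 8;  x_6 = (x_5 − 8)/11 = -3/4
Digits: (4, 8, 2, 8, 2, 8).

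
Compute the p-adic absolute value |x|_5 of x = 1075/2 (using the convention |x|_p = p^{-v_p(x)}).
|1075/2|_5 = 1/25

Step 1 — compute v_5(x) by factoring powers of 5 out of the numerator and denominator: v_5(1075/2) = 2. Step 2 — apply |x|_p = p^{-v_p(x)} = 5^{-2} = 1/25.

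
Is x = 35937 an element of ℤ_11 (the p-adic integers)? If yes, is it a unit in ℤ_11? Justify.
x ∈ ℤ_11 but not a unit; v_11(x) = 3 > 0

ℤ_11 = {x ∈ ℚ_11 : v_11(x) ≥ 0} and ℤ_11^× = {x ∈ ℤ_11 : v_11(x) = 0}. Here v_11(35937) = v_11(num) − v_11(den) = 3; compare against these criteria.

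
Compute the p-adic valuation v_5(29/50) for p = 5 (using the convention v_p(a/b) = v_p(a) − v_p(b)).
v_5(29/50) = -2

Factor powers of 5 from the numerator and denominator of the reduced fraction: 29 = 5^0 · 29 and 50 = 5^2 · 2. Apply v_p(a/b) = v_p(a) − v_p(b): v_5(29/50) = 0 − 2 = -2.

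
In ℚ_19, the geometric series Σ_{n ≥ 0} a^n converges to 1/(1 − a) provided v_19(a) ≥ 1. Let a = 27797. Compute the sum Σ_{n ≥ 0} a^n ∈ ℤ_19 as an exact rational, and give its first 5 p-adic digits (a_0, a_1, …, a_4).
Σ a^n = 1/(1 − a) = -1/27796;  first 5 digits = (1, 0, 1, 4, 1)

v_19(a) = 2 ≥ 1, so the series converges in ℤ_19 to 1/(1 − a) = 1/(1 − 27797) = -1/27796. Expand this rational in ℤ_19: compute digits iteratively via d_i = x_i mod 19, x_{i+1} = (x_i − d_i)/19. The first 5 digits are (1, 0, 1, 4, 1).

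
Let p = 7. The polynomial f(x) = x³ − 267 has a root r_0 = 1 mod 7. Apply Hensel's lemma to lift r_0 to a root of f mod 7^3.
r_2 = 155 (mod 343)

Hensel: r_{i+1} = r_i − f(r_i)/f′(r_i) mod 7^{i+2}, where f′(x) = 3x². Iterate:
  r_0 = 1 (mod 7)
  r_1 = 8 (mod 49)
  r_2 = 155 (mod 343)
Final: r = 155 with f(r) ≡ 0 mod 7^3.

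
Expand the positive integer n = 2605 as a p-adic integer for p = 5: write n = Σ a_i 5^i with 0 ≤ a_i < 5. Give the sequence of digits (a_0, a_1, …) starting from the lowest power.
(a_0, a_1, …) = (0, 1, 4, 0, 4)

Repeated division by 5 gives the digits low-to-high: 2605 = 1·5^1 + 4·5^2 + 4·5^4. Digit sequence: (0, 1, 4, 0, 4).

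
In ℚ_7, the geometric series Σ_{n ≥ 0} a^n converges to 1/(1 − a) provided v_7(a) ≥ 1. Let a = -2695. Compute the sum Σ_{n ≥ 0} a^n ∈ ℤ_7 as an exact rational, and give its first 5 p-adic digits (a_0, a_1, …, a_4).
Σ a^n = 1/(1 − a) = 1/2696;  first 5 digits = (1, 0, 1, 6, 6)

v_7(a) = 2 ≥ 1, so the series converges in ℤ_7 to 1/(1 − a) = 1/(1 − (-2695)) = 1/2696. Expand this rational in ℤ_7: compute digits iteratively via d_i = x_i mod 7, x_{i+1} = (x_i − d_i)/7. The first 5 digits are (1, 0, 1, 6, 6).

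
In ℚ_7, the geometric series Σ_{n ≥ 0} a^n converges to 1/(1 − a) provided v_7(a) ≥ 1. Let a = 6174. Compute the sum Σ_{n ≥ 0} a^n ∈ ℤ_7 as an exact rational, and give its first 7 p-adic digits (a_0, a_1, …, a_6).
Σ a^n = 1/(1 − a) = -1/6173;  first 7 digits = (1, 0, 0, 4, 2, 0, 2)

v_7(a) = 3 ≥ 1, so the series converges in ℤ_7 to 1/(1 − a) = 1/(1 − 6174) = -1/6173. Expand this rational in ℤ_7: compute digits iteratively via d_i = x_i mod 7, x_{i+1} = (x_i − d_i)/7. The first 7 digits are (1, 0, 0, 4, 2, 0, 2).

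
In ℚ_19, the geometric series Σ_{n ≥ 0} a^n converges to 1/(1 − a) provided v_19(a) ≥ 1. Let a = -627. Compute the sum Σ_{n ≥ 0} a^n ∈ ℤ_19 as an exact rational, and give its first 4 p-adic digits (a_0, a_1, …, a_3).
Σ a^n = 1/(1 − a) = 1/628;  first 4 digits = (1, 5, 4, 11)

v_19(a) = 1 ≥ 1, so the series converges in ℤ_19 to 1/(1 − a) = 1/(1 − (-627)) = 1/628. Expand this rational in ℤ_19: compute digits iteratively via d_i = x_i mod 19, x_{i+1} = (x_i − d_i)/19. The first 4 digits are (1, 5, 4, 11).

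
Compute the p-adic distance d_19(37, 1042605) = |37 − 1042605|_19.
d_19(37, 1042605) = 1/130321

Step 1 — x − y = 37 − 1042605 = -1042568. Step 2 — v_19(-1042568) = 4 (factor: -1042568 = −(19^4 · 8); the sign does not affect v_p). Step 3 — |x − y|_19 = 19^{-4} = 1/130321.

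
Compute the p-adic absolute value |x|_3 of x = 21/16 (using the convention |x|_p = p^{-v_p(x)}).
|21/16|_3 = 1/3

Step 1 — compute v_3(x) by factoring powers of 3 out of the numerator and denominator: v_3(21/16) = 1. Step 2 — apply |x|_p = p^{-v_p(x)} = 3^{-1} = 1/3.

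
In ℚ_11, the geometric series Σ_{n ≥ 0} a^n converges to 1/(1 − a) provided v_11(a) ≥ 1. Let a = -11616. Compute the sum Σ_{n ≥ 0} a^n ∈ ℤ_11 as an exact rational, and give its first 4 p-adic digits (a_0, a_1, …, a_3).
Σ a^n = 1/(1 − a) = 1/11617;  first 4 digits = (1, 0, 3, 2)

v_11(a) = 2 ≥ 1, so the series converges in ℤ_11 to 1/(1 − a) = 1/(1 − (-11616)) = 1/11617. Expand this rational in ℤ_11: compute digits iteratively via d_i = x_i mod 11, x_{i+1} = (x_i − d_i)/11. The first 4 digits are (1, 0, 3, 2).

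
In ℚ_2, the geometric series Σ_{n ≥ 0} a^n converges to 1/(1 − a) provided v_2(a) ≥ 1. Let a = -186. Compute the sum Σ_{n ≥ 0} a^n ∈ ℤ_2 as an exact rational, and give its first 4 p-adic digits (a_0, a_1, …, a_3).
Σ a^n = 1/(1 − a) = 1/187;  first 4 digits = (1, 1, 0, 0)

v_2(a) = 1 ≥ 1, so the series converges in ℤ_2 to 1/(1 − a) = 1/(1 − (-186)) = 1/187. Expand this rational in ℤ_2: compute digits iteratively via d_i = x_i mod 2, x_{i+1} = (x_i − d_i)/2. The first 4 digits are (1, 1, 0, 0).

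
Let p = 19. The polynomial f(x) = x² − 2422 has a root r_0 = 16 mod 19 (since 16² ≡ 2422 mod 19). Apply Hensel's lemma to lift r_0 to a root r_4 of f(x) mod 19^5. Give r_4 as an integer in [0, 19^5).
r_4 = 692414 (mod 2476099)

Hensel's recurrence: r_{i+1} = r_i − f(r_i)·(f′(r_i))^{-1} mod 19^{i+2}, with f′(x) = 2x. Iterate:
  r_0 = 16 (mod 19)
  r_1 = 16 (mod 361)
  r_2 = 6514 (mod 6859)
  r_3 = 40809 (mod 130321)
  r_4 = 692414 (mod 2476099)
Final: r_4 = 692414, and one checks f(r_4) ≡ 0 mod 19^5.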